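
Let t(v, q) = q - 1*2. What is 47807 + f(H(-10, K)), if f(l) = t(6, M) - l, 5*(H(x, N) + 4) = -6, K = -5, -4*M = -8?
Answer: 239061/5 ≈ 47812.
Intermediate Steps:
M = 2 (M = -1/4*(-8) = 2)
H(x, N) = -26/5 (H(x, N) = -4 + (1/5)*(-6) = -4 - 6/5 = -26/5)
t(v, q) = -2 + q (t(v, q) = q - 2 = -2 + q)
f(l) = -l (f(l) = (-2 + 2) - l = 0 - l = -l)
47807 + f(H(-10, K)) = 47807 - 1*(-26/5) = 47807 + 26/5 = 239061/5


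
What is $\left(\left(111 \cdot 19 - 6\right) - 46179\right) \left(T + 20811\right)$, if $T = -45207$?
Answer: $1075278096$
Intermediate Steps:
$\left(\left(111 \cdot 19 - 6\right) - 46179\right) \left(T + 20811\right) = \left(\left(111 \cdot 19 - 6\right) - 46179\right) \left(-45207 + 20811\right) = \left(\left(2109 - 6\right) - 46179\right) \left(-24396\right) = \left(2103 - 46179\right) \left(-24396\right) = \left(-44076\right) \left(-24396\right) = 1075278096$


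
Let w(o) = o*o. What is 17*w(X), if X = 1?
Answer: 17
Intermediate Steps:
w(o) = o**2
17*w(X) = 17*1**2 = 17*1 = 17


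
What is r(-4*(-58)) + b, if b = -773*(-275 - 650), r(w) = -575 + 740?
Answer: 715190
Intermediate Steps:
r(w) = 165
b = 715025 (b = -773*(-925) = 715025)
r(-4*(-58)) + b = 165 + 715025 = 715190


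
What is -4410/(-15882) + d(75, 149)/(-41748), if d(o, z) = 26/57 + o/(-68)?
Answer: 118940843309/428324961456 ≈ 0.27769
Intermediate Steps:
d(o, z) = 26/57 - o/68 (d(o, z) = 26*(1/57) + o*(-1/68) = 26/57 - o/68)
-4410/(-15882) + d(75, 149)/(-41748) = -4410/(-15882) + (26/57 - 1/68*75)/(-41748) = -4410*(-1/15882) + (26/57 - 75/68)*(-1/41748) = 735/2647 - 2507/3876*(-1/41748) = 735/2647 + 2507/161815248 = 118940843309/428324961456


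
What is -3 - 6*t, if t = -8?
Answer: 45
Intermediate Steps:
-3 - 6*t = -3 - 6*(-8) = -3 + 48 = 45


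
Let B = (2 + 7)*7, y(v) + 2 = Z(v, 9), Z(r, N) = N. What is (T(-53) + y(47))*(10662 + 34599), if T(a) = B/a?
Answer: 13940388/53 ≈ 2.6303e+5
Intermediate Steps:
y(v) = 7 (y(v) = -2 + 9 = 7)
B = 63 (B = 9*7 = 63)
T(a) = 63/a
(T(-53) + y(47))*(10662 + 34599) = (63/(-53) + 7)*(10662 + 34599) = (63*(-1/53) + 7)*45261 = (-63/53 + 7)*45261 = (308/53)*45261 = 13940388/53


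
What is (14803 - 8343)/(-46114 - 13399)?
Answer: -6460/59513 ≈ -0.10855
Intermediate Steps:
(14803 - 8343)/(-46114 - 13399) = 6460/(-59513) = 6460*(-1/59513) = -6460/59513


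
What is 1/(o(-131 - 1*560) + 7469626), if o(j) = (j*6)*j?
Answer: 1/10334512 ≈ 9.6763e-8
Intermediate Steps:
o(j) = 6*j² (o(j) = (6*j)*j = 6*j²)
1/(o(-131 - 1*560) + 7469626) = 1/(6*(-131 - 1*560)² + 7469626) = 1/(6*(-131 - 560)² + 7469626) = 1/(6*(-691)² + 7469626) = 1/(6*477481 + 7469626) = 1/(2864886 + 7469626) = 1/10334512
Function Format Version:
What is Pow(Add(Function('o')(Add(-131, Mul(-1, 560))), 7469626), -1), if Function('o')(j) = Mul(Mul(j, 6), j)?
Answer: Rational(1, 10334512) ≈ 9.6763e-8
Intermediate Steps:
Function('o')(j) = Mul(6, Pow(j, 2)) (Function('o')(j) = Mul(Mul(6, j), j) = Mul(6, Pow(j, 2)))
Pow(Add(Function('o')(Add(-131, Mul(-1, 560))), 7469626), -1) = Pow(Add(Mul(6, Pow(Add(-131, Mul(-1, 560)), 2)), 7469626), -1) = Pow(Add(Mul(6, Pow(Add(-131, -560), 2)), 7469626), -1) = Pow(Add(Mul(6, Pow(-691, 2)), 7469626), -1) = Pow(Add(Mul(6, 477481), 7469626), -1) = Pow(Add(2864886, 7469626), -1) = Pow(10334512, -1) = Rational(1, 10334512)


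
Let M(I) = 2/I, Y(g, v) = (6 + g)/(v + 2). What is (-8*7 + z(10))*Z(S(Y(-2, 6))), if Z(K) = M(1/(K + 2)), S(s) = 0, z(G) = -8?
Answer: -256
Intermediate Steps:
Y(g, v) = (6 + g)/(2 + v)
Z(K) = 4 + 2*K (Z(K) = 2/(1/(K + 2)) = 2/(1/(2 + K)) = 2*(2 + K) = 4 + 2*K)
(-8*7 + z(10))*Z(S(Y(-2, 6))) = (-8*7 - 8)*(4 + 2*0) = (-56 - 8)*(4 + 0) = -64*4 = -256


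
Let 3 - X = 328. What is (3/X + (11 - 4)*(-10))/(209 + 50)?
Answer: -22753/84175 ≈ -0.27031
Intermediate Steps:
X = -325 (X = 3 - 1*328 = 3 - 328 = -325)
(3/X + (11 - 4)*(-10))/(209 + 50) = (3/(-325) + (11 - 4)*(-10))/(209 + 50) = (3*(-1/325) + 7*(-10))/259 = (-3/325 - 70)*(1/259) = -22753/325*1/259 = -22753/84175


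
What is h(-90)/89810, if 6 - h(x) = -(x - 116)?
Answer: -20/8981 ≈ -0.0022269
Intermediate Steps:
h(x) = -110 + x (h(x) = 6 - (-1)*(x - 116) = 6 - (-1)*(-116 + x) = 6 - (116 - x) = 6 + (-116 + x) = -110 + x)
h(-90)/89810 = (-110 - 90)/89810 = -200*1/89810 = -20/8981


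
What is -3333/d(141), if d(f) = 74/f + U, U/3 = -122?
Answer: 469953/51532 ≈ 9.1196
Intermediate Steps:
U = -366 (U = 3*(-122) = -366)
d(f) = -366 + 74/f (d(f) = 74/f - 366 = -366 + 74/f)
-3333/d(141) = -3333/(-366 + 74/141) = -3333/(-51532/141) = -3333*(-141/51532) = 469953/51532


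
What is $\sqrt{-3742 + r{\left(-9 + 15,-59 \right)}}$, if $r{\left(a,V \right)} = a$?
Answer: $2 i \sqrt{934} \approx 61.123 i$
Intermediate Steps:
$\sqrt{-3742 + r{\left(-9 + 15,-59 \right)}} = \sqrt{-3742 + \left(-9 + 15\right)} = \sqrt{-3742 + 6} = \sqrt{-3736} = 2 i \sqrt{934}$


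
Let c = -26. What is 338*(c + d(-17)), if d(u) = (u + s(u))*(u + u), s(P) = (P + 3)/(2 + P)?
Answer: 2637752/15 ≈ 1.7585e+5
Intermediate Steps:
s(P) = (3 + P)/(2 + P)
d(u) = 2*u*(u + (3 + u)/(2 + u)) (d(u) = (u + (3 + u)/(2 + u))*(u + u) = (u + (3 + u)/(2 + u))*(2*u) = 2*u*(u + (3 + u)/(2 + u)))
338*(c + d(-17)) = 338*(-26 + 2*(-17)*(3 - 17 - 17*(2 - 17))/(2 - 17)) = 338*(-26 + 2*(-17)*(3 - 17 - 17*(-15))/(-15)) = 338*(-26 + 2*(-17)*(-1/15)*(3 - 17 + 255)) = 338*(-26 + 2*(-17)*(-1/15)*241) = 338*(-26 + 8194/15) = 338*(7804/15) = 2637752/15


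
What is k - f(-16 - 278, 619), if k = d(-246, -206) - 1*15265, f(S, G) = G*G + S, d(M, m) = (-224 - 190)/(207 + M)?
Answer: -5175578/13 ≈ -3.9812e+5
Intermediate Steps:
d(M, m) = -414/(207 + M)
f(S, G) = S + G² (f(S, G) = G² + S = S + G²)
k = -198307/13 (k = -414/(207 - 246) - 1*15265 = -414/(-39) - 15265 = -414*(-1/39) - 15265 = 138/13 - 15265 = -198307/13 ≈ -15254.)
k - f(-16 - 278, 619) = -198307/13 - ((-16 - 278) + 619²) = -198307/13 - (-294 + 383161) = -198307/13 - 1*382867 = -198307/13 - 382867 = -5175578/13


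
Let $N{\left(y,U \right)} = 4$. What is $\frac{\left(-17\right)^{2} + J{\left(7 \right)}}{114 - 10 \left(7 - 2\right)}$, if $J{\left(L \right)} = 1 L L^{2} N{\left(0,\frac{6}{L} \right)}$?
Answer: $\frac{1661}{64} \approx 25.953$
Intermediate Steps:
$J{\left(L \right)} = 4 L^{3}$ ($J{\left(L \right)} = 1 L L^{2} \cdot 4 = 1 L^{3} \cdot 4 = L^{3} \cdot 4 = 4 L^{3}$)
$\frac{\left(-17\right)^{2} + J{\left(7 \right)}}{114 - 10 \left(7 - 2\right)} = \frac{\left(-17\right)^{2} + 4 \cdot 7^{3}}{114 - 10 \left(7 - 2\right)} = \frac{289 + 4 \cdot 343}{114 - 10 \cdot 5} = \frac{289 + 1372}{114 - 50} = \frac{1661}{114 - 50} = \frac{1661}{64}$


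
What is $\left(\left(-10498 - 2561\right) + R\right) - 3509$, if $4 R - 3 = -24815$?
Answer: $-22771$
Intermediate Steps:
$R = -6203$ ($R = \frac{3}{4} + \frac{1}{4} \left(-24815\right) = \frac{3}{4} - \frac{24815}{4} = -6203$)
$\left(\left(-10498 - 2561\right) + R\right) - 3509 = \left(\left(-10498 - 2561\right) - 6203\right) - 3509 = \left(-13059 - 6203\right) - 3509 = -19262 - 3509 = -22771$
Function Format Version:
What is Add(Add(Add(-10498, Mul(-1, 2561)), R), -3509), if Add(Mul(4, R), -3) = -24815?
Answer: -22771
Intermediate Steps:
R = -6203 (R = Add(Rational(3, 4), Mul(Rational(1, 4), -24815)) = Add(Rational(3, 4), Rational(-24815, 4)) = -6203)
Add(Add(Add(-10498, Mul(-1, 2561)), R), -3509) = Add(Add(Add(-10498, Mul(-1, 2561)), -6203), -3509) = Add(Add(Add(-10498, -2561), -6203), -3509) = Add(Add(-13059, -6203), -3509) = Add(-19262, -3509) = -22771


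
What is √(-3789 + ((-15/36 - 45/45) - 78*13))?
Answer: I*√172959/6 ≈ 69.314*I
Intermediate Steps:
√(-3789 + ((-15/36 - 45/45) - 78*13)) = √(-3789 + ((-15*1/36 - 45*1/45) - 1014)) = √(-3789 + ((-5/12 - 1) - 1014)) = √(-3789 + (-17/12 - 1014)) = √(-3789 - 12185/12) = √(-57653/12) = I*√172959/6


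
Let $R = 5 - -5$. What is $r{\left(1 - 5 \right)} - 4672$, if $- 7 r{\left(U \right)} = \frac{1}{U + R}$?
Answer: $- \frac{196225}{42} \approx -4672.0$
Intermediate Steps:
$R = 10$ ($R = 5 + 5 = 10$)
$r{\left(U \right)} = - \frac{1}{7 \left(10 + U\right)}$ ($r{\left(U \right)} = - \frac{1}{7 \left(U + 10\right)} = - \frac{1}{7 \left(10 + U\right)}$)
$r{\left(1 - 5 \right)} - 4672 = - \frac{1}{70 + 7 \left(1 - 5\right)} - 4672 = - \frac{1}{70 + 7 \left(-4\right)} - 4672 = - \frac{1}{70 - 28} - 4672 = - \frac{1}{42} - 4672 = - \frac{196225}{42}$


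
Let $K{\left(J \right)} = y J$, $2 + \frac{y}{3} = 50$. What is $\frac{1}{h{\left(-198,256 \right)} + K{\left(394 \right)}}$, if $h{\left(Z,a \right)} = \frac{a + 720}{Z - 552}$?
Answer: $\frac{375}{21275512} \approx 1.7626 \cdot 10^{-5}$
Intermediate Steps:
$y = 144$ ($y = -6 + 3 \cdot 50 = -6 + 150 = 144$)
$h{\left(Z,a \right)} = \frac{720 + a}{-552 + Z}$
$K{\left(J \right)} = 144 J$
$\frac{1}{h{\left(-198,256 \right)} + K{\left(394 \right)}} = \frac{1}{\frac{720 + 256}{-552 - 198} + 144 \cdot 394} = \frac{1}{\frac{1}{-750} \cdot 976 + 56736} = \frac{1}{\left(- \frac{1}{750}\right) 976 + 56736} = \frac{1}{- \frac{488}{375} + 56736} = \frac{1}{\frac{21275512}{375}} = \frac{375}{21275512}$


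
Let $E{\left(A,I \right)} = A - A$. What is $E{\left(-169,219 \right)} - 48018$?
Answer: $-48018$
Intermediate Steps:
$E{\left(A,I \right)} = 0$
$E{\left(-169,219 \right)} - 48018 = 0 - 48018 = -48018$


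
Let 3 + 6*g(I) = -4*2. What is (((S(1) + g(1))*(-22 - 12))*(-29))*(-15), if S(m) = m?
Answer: 12325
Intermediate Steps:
g(I) = -11/6 (g(I) = -½ + (-4*2)/6 = -½ + (⅙)*(-8) = -½ - 4/3 = -11/6)
(((S(1) + g(1))*(-22 - 12))*(-29))*(-15) = (((1 - 11/6)*(-22 - 12))*(-29))*(-15) = (-⅚*(-34)*(-29))*(-15) = ((85/3)*(-29))*(-15) = -2465/3*(-15) = 12325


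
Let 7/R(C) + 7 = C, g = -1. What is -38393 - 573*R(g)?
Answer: -303133/8 ≈ -37892.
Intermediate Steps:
R(C) = 7/(-7 + C)
-38393 - 573*R(g) = -38393 - 4011/(-7 - 1) = -38393 - 4011/(-8) = -38393 - 4011*(-1)/8 = -38393 - 573*(-7/8) = -38393 + 4011/8 = -303133/8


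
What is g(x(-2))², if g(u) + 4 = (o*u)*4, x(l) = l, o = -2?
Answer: 144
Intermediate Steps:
g(u) = -4 - 8*u (g(u) = -4 - 2*u*4 = -4 - 8*u)
g(x(-2))² = (-4 - 8*(-2))² = (-4 + 16)² = 12² = 144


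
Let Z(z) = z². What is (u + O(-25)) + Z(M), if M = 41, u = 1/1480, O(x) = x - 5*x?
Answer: 2635881/1480 ≈ 1781.0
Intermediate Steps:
O(x) = -4*x
u = 1/1480 ≈ 0.00067568
(u + O(-25)) + Z(M) = (1/1480 - 4*(-25)) + 41² = (1/1480 + 100) + 1681 = 148001/1480 + 1681 = 2635881/1480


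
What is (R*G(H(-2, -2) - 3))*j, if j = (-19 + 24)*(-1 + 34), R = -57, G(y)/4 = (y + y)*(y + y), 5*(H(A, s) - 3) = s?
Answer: -120384/5 ≈ -24077.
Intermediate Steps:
H(A, s) = 3 + s/5
G(y) = 16*y² (G(y) = 4*((y + y)*(y + y)) = 4*((2*y)*(2*y)) = 4*(4*y²) = 16*y²)
j = 165 (j = 5*33 = 165)
(R*G(H(-2, -2) - 3))*j = -912*((3 + (⅕)*(-2)) - 3)²*165 = -912*((3 - ⅖) - 3)²*165 = -912*(13/5 - 3)²*165 = -912*(-⅖)²*165 = -912*4/25*165 = -57*64/25*165 = -3648/25*165 = -120384/5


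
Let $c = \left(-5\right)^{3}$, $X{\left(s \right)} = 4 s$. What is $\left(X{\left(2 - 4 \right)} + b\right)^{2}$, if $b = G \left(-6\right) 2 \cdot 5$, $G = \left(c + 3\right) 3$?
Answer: $481890304$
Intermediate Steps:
$c = -125$
$G = -366$ ($G = \left(-125 + 3\right) 3 = \left(-122\right) 3 = -366$)
$b = 21960$ ($b = \left(-366\right) \left(-6\right) 2 \cdot 5 = 2196 \cdot 10 = 21960$)
$\left(X{\left(2 - 4 \right)} + b\right)^{2} = \left(4 \left(2 - 4\right) + 21960\right)^{2} = \left(4 \left(-2\right) + 21960\right)^{2} = \left(-8 + 21960\right)^{2} = 21952^{2} = 481890304$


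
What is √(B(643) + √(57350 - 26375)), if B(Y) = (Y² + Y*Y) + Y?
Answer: √(827541 + 5*√1239) ≈ 909.79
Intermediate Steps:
B(Y) = Y + 2*Y² (B(Y) = (Y² + Y²) + Y = 2*Y² + Y = Y + 2*Y²)
√(B(643) + √(57350 - 26375)) = √(643*(1 + 2*643) + √(57350 - 26375)) = √(643*(1 + 1286) + √30975) = √(643*1287 + 5*√1239) = √(827541 + 5*√1239)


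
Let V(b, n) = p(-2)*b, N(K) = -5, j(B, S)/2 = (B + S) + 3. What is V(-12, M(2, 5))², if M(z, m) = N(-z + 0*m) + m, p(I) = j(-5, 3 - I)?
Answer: 5184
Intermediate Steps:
j(B, S) = 6 + 2*B + 2*S (j(B, S) = 2*((B + S) + 3) = 2*(3 + B + S) = 6 + 2*B + 2*S)
p(I) = 2 - 2*I (p(I) = 6 + 2*(-5) + 2*(3 - I) = 6 - 10 + (6 - 2*I) = 2 - 2*I)
M(z, m) = -5 + m
V(b, n) = 6*b (V(b, n) = (2 - 2*(-2))*b = (2 + 4)*b = 6*b)
V(-12, M(2, 5))² = (6*(-12))² = (-72)² = 5184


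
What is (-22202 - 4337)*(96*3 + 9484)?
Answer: -259339108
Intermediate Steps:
(-22202 - 4337)*(96*3 + 9484) = -26539*(288 + 9484) = -26539*9772 = -259339108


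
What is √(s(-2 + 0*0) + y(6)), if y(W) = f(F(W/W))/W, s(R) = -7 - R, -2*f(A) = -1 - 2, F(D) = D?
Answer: I*√19/2 ≈ 2.1795*I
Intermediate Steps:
f(A) = 3/2 (f(A) = -(-1 - 2)/2 = -½*(-3) = 3/2)
y(W) = 3/(2*W)
√(s(-2 + 0*0) + y(6)) = √((-7 - (-2 + 0*0)) + (3/2)/6) = √((-7 - (-2 + 0)) + (3/2)*(⅙)) = √((-7 - 1*(-2)) + ¼) = √((-7 + 2) + ¼) = √(-5 + ¼) = √(-19/4) = I*√19/2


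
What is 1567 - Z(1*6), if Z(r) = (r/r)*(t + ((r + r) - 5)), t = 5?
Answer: 1555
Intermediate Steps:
Z(r) = 2*r (Z(r) = (r/r)*(5 + ((r + r) - 5)) = 1*(5 + (2*r - 5)) = 1*(5 + (-5 + 2*r)) = 1*(2*r) = 2*r)
1567 - Z(1*6) = 1567 - 2*1*6 = 1567 - 2*6 = 1567 - 1*12 = 1567 - 12 = 1555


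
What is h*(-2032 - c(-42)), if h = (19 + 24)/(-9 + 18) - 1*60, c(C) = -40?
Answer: 330008/3 ≈ 1.1000e+5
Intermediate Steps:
h = -497/9 (h = 43/9 - 60 = -497/9 ≈ -55.222)
h*(-2032 - c(-42)) = -497*(-2032 - 1*(-40))/9 = -497*(-2032 + 40)/9 = -497/9*(-1992) = 330008/3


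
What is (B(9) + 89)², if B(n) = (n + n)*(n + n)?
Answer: 170569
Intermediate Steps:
B(n) = 4*n² (B(n) = (2*n)*(2*n) = 4*n²)
(B(9) + 89)² = (4*9² + 89)² = (4*81 + 89)² = (324 + 89)² = 413² = 170569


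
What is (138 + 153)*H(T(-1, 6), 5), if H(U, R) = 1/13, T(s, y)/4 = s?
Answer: 291/13 ≈ 22.385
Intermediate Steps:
T(s, y) = 4*s
H(U, R) = 1/13
(138 + 153)*H(T(-1, 6), 5) = (138 + 153)*(1/13) = 291*(1/13) = 291/13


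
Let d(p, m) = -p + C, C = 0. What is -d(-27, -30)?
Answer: -27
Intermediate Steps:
d(p, m) = -p (d(p, m) = -p + 0 = -p)
-d(-27, -30) = -(-1)*(-27) = -1*27 = -27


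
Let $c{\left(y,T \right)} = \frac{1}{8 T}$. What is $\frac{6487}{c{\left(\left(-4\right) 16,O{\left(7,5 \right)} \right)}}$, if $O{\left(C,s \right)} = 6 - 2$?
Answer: $207584$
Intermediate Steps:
$O{\left(C,s \right)} = 4$
$c{\left(y,T \right)} = \frac{1}{8 T}$
$\frac{6487}{c{\left(\left(-4\right) 16,O{\left(7,5 \right)} \right)}} = \frac{6487}{\frac{1}{8} \cdot \frac{1}{4}} = 6487 \frac{1}{\frac{1}{32}} = 6487 \cdot 32 = 207584$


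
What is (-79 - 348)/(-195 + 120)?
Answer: 427/75 ≈ 5.6933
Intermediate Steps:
(-79 - 348)/(-195 + 120) = -427/(-75) = -427*(-1/75) = 427/75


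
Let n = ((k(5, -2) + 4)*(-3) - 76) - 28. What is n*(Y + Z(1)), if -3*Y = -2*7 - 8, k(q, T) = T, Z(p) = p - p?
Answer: -2420/3 ≈ -806.67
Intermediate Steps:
Z(p) = 0
Y = 22/3 (Y = -(-2*7 - 8)/3 = -(-14 - 8)/3 = -⅓*(-22) = 22/3 ≈ 7.3333)
n = -110 (n = ((-2 + 4)*(-3) - 76) - 28 = (2*(-3) - 76) - 28 = (-6 - 76) - 28 = -82 - 28 = -110)
n*(Y + Z(1)) = -110*(22/3 + 0) = -110*22/3 = -2420/3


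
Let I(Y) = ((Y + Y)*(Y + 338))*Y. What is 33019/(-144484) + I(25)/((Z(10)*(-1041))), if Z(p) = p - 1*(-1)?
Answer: -1998112593/50135948 ≈ -39.854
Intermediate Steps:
Z(p) = 1 + p (Z(p) = p + 1 = 1 + p)
I(Y) = 2*Y**2*(338 + Y) (I(Y) = ((2*Y)*(338 + Y))*Y = (2*Y*(338 + Y))*Y = 2*Y**2*(338 + Y))
33019/(-144484) + I(25)/((Z(10)*(-1041))) = 33019/(-144484) + (2*25**2*(338 + 25))/(((1 + 10)*(-1041))) = 33019*(-1/144484) + (2*625*363)/((11*(-1041))) = -33019/144484 + 453750/(-11451) = -33019/144484 + 453750*(-1/11451) = -33019/144484 - 13750/347 = -1998112593/50135948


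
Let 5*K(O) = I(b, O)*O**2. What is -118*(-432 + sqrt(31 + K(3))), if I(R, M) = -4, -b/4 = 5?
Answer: 50976 - 118*sqrt(595)/5 ≈ 50400.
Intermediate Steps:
b = -20 (b = -4*5 = -20)
K(O) = -4*O**2/5 (K(O) = (-4*O**2)/5 = -4*O**2/5)
-118*(-432 + sqrt(31 + K(3))) = -118*(-432 + sqrt(31 - 4/5*3**2)) = -118*(-432 + sqrt(31 - 4/5*9)) = -118*(-432 + sqrt(31 - 36/5)) = -118*(-432 + sqrt(119/5)) = -118*(-432 + sqrt(595)/5) = 50976 - 118*sqrt(595)/5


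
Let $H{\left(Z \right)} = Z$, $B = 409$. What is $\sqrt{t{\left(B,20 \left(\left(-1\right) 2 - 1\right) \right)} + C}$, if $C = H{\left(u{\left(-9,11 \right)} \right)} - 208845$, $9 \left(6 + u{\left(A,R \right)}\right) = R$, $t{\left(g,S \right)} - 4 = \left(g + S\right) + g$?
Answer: $\frac{i \sqrt{1872790}}{3} \approx 456.17 i$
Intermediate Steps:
$t{\left(g,S \right)} = 4 + S + 2 g$ ($t{\left(g,S \right)} = 4 + \left(\left(g + S\right) + g\right) = 4 + \left(\left(S + g\right) + g\right) = 4 + \left(S + 2 g\right) = 4 + S + 2 g$)
$u{\left(A,R \right)} = -6 + \frac{R}{9}$
$C = - \frac{1879648}{9}$ ($C = \left(-6 + \frac{1}{9} \cdot 11\right) - 208845 = \left(-6 + \frac{11}{9}\right) - 208845 = - \frac{43}{9} - 208845 = - \frac{1879648}{9} \approx -2.0885 \cdot 10^{5}$)
$\sqrt{t{\left(B,20 \left(\left(-1\right) 2 - 1\right) \right)} + C} = \sqrt{\left(4 + 20 \left(\left(-1\right) 2 - 1\right) + 2 \cdot 409\right) - \frac{1879648}{9}} = \sqrt{\left(4 + 20 \left(-2 - 1\right) + 818\right) - \frac{1879648}{9}} = \sqrt{\left(4 + 20 \left(-3\right) + 818\right) - \frac{1879648}{9}} = \sqrt{\left(4 - 60 + 818\right) - \frac{1879648}{9}} = \sqrt{762 - \frac{1879648}{9}} = \sqrt{- \frac{1872790}{9}} = \frac{i \sqrt{1872790}}{3}$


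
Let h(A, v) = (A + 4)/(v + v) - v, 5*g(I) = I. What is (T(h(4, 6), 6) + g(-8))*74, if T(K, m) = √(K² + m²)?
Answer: -592/5 + 148*√145/3 ≈ 475.65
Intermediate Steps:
g(I) = I/5
h(A, v) = -v + (4 + A)/(2*v) (h(A, v) = (4 + A)/((2*v)) - v = (4 + A)*(1/(2*v)) - v = (4 + A)/(2*v) - v = -v + (4 + A)/(2*v))
(T(h(4, 6), 6) + g(-8))*74 = (√(((2 + (½)*4 - 1*6²)/6)² + 6²) + (⅕)*(-8))*74 = (√(((2 + 2 - 1*36)/6)² + 36) - 8/5)*74 = (√(((2 + 2 - 36)/6)² + 36) - 8/5)*74 = (√(((⅙)*(-32))² + 36) - 8/5)*74 = (√((-16/3)² + 36) - 8/5)*74 = (√(256/9 + 36) - 8/5)*74 = (√(580/9) - 8/5)*74 = (2*√145/3 - 8/5)*74 = (-8/5 + 2*√145/3)*74 = -592/5 + 148*√145/3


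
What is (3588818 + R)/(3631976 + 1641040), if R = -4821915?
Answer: -1233097/5273016 ≈ -0.23385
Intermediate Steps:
(3588818 + R)/(3631976 + 1641040) = (3588818 - 4821915)/(3631976 + 1641040) = -1233097/5273016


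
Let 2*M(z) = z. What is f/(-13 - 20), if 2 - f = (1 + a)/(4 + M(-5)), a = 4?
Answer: 4/99 ≈ 0.040404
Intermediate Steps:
M(z) = z/2
f = -4/3 (f = 2 - (1 + 4)/(4 + (½)*(-5)) = 2 - 5/(4 - 5/2) = 2 - 5/3/2 = 2 - 5*2/3 = 2 - 1*10/3 = 2 - 10/3 = -4/3 ≈ -1.3333)
f/(-13 - 20) = -4/(3*(-13 - 20)) = -4/3/(-33) = -4/3*(-1/33) = 4/99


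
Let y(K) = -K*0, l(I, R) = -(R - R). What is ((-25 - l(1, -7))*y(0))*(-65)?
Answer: 0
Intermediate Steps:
l(I, R) = 0 (l(I, R) = -1*0 = 0)
y(K) = 0
((-25 - l(1, -7))*y(0))*(-65) = ((-25 - 1*0)*0)*(-65) = ((-25 + 0)*0)*(-65) = -25*0*(-65) = 0*(-65) = 0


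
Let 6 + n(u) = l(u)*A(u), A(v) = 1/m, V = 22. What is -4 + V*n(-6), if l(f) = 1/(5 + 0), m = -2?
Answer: -691/5 ≈ -138.20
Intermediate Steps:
l(f) = ⅕ (l(f) = 1/5 = ⅕)
A(v) = -½ (A(v) = 1/(-2) = -½)
n(u) = -61/10 (n(u) = -6 + (⅕)*(-½) = -6 - ⅒ = -61/10)
-4 + V*n(-6) = -4 + 22*(-61/10) = -4 - 671/5 = -691/5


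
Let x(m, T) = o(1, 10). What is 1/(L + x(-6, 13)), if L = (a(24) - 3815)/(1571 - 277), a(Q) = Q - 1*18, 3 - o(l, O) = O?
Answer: -1294/12867 ≈ -0.10057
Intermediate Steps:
o(l, O) = 3 - O
a(Q) = -18 + Q (a(Q) = Q - 18 = -18 + Q)
x(m, T) = -7 (x(m, T) = 3 - 1*10 = 3 - 10 = -7)
L = -3809/1294 (L = ((-18 + 24) - 3815)/(1571 - 277) = (6 - 3815)/1294 = -3809*1/1294 = -3809/1294 ≈ -2.9436)
1/(L + x(-6, 13)) = 1/(-3809/1294 - 7) = 1/(-12867/1294) = -1294/12867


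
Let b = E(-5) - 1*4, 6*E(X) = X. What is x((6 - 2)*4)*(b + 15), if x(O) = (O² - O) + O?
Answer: 7808/3 ≈ 2602.7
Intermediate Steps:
E(X) = X/6
b = -29/6 (b = (⅙)*(-5) - 1*4 = -⅚ - 4 = -29/6 ≈ -4.8333)
x(O) = O²
x((6 - 2)*4)*(b + 15) = ((6 - 2)*4)²*(-29/6 + 15) = (4*4)²*(61/6) = 16²*(61/6) = 256*(61/6) = 7808/3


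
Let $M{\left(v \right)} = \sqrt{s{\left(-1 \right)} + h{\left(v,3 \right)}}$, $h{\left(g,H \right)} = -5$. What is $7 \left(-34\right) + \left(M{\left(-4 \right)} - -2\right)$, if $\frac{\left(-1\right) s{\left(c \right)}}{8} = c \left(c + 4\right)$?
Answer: $-236 + \sqrt{19} \approx -231.64$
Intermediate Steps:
$s{\left(c \right)} = - 8 c \left(4 + c\right)$ ($s{\left(c \right)} = - 8 c \left(c + 4\right) = - 8 c \left(4 + c\right)$)
$M{\left(v \right)} = \sqrt{19}$ ($M{\left(v \right)} = \sqrt{\left(-8\right) \left(-1\right) \left(4 - 1\right) - 5} = \sqrt{\left(-8\right) \left(-1\right) 3 - 5} = \sqrt{24 - 5} = \sqrt{19}$)
$7 \left(-34\right) + \left(M{\left(-4 \right)} - -2\right) = 7 \left(-34\right) - \left(-2 - \sqrt{19}\right) = -238 + \left(\sqrt{19} + 2\right) = -238 + \left(2 + \sqrt{19}\right) = -236 + \sqrt{19}$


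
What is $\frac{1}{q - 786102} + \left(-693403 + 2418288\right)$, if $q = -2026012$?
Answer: $\frac{4850573256889}{2812114} \approx 1.7249 \cdot 10^{6}$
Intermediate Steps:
$\frac{1}{q - 786102} + \left(-693403 + 2418288\right) = \frac{1}{-2026012 - 786102} + \left(-693403 + 2418288\right) = \frac{1}{-2812114} + 1724885 = - \frac{1}{2812114} + 1724885 = \frac{4850573256889}{2812114}$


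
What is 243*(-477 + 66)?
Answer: -99873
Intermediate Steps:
243*(-477 + 66) = 243*(-411) = -99873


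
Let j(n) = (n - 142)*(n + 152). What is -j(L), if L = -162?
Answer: -3040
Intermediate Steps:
j(n) = (-142 + n)*(152 + n)
-j(L) = -(-21584 + (-162)**2 + 10*(-162)) = -(-21584 + 26244 - 1620) = -1*3040 = -3040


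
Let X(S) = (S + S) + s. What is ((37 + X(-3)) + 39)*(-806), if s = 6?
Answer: -61256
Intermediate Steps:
X(S) = 6 + 2*S (X(S) = (S + S) + 6 = 2*S + 6 = 6 + 2*S)
((37 + X(-3)) + 39)*(-806) = ((37 + (6 + 2*(-3))) + 39)*(-806) = ((37 + (6 - 6)) + 39)*(-806) = ((37 + 0) + 39)*(-806) = (37 + 39)*(-806) = 76*(-806) = -61256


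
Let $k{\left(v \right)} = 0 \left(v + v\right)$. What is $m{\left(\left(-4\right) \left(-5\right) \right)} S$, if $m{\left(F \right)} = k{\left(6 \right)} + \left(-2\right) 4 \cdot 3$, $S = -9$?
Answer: $216$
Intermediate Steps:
$k{\left(v \right)} = 0$ ($k{\left(v \right)} = 0 \cdot 2 v = 0$)
$m{\left(F \right)} = -24$ ($m{\left(F \right)} = 0 + \left(-2\right) 4 \cdot 3 = 0 - 24 = -24$)
$m{\left(\left(-4\right) \left(-5\right) \right)} S = \left(-24\right) \left(-9\right) = 216$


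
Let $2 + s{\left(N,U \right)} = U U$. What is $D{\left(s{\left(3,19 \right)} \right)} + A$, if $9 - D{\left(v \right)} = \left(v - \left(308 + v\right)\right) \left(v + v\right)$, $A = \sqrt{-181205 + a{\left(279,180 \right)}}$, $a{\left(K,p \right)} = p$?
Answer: $221153 + 5 i \sqrt{7241} \approx 2.2115 \cdot 10^{5} + 425.47 i$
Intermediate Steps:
$s{\left(N,U \right)} = -2 + U^{2}$ ($s{\left(N,U \right)} = -2 + U U = -2 + U^{2}$)
$A = 5 i \sqrt{7241}$ ($A = \sqrt{-181205 + 180} = \sqrt{-181025} = 5 i \sqrt{7241} \approx 425.47 i$)
$D{\left(v \right)} = 9 + 616 v$ ($D{\left(v \right)} = 9 - \left(v - \left(308 + v\right)\right) \left(v + v\right) = 9 - - 308 \cdot 2 v = 9 - - 616 v = 9 + 616 v$)
$D{\left(s{\left(3,19 \right)} \right)} + A = \left(9 + 616 \left(-2 + 19^{2}\right)\right) + 5 i \sqrt{7241} = \left(9 + 616 \left(-2 + 361\right)\right) + 5 i \sqrt{7241} = \left(9 + 616 \cdot 359\right) + 5 i \sqrt{7241} = \left(9 + 221144\right) + 5 i \sqrt{7241} = 221153 + 5 i \sqrt{7241}$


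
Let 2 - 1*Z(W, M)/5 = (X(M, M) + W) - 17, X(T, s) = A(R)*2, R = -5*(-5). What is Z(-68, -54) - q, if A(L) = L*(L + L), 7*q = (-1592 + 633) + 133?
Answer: -11947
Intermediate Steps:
q = -118 (q = ((-1592 + 633) + 133)/7 = (-959 + 133)/7 = (1/7)*(-826) = -118)
R = 25
A(L) = 2*L**2 (A(L) = L*(2*L) = 2*L**2)
X(T, s) = 2500 (X(T, s) = (2*25**2)*2 = (2*625)*2 = 1250*2 = 2500)
Z(W, M) = -12405 - 5*W (Z(W, M) = 10 - 5*((2500 + W) - 17) = 10 - 5*(2483 + W) = 10 + (-12415 - 5*W) = -12405 - 5*W)
Z(-68, -54) - q = (-12405 - 5*(-68)) - 1*(-118) = (-12405 + 340) + 118 = -12065 + 118 = -11947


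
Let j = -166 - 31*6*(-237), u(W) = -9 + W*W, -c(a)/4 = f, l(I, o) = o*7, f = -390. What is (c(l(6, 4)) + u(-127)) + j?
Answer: 61596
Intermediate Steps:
l(I, o) = 7*o
c(a) = 1560 (c(a) = -4*(-390) = 1560)
u(W) = -9 + W²
j = 43916 (j = -166 - 186*(-237) = -166 + 44082 = 43916)
(c(l(6, 4)) + u(-127)) + j = (1560 + (-9 + (-127)²)) + 43916 = (1560 + (-9 + 16129)) + 43916 = (1560 + 16120) + 43916 = 17680 + 43916 = 61596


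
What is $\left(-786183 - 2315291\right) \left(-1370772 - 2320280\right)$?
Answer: $11447701810648$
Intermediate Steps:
$\left(-786183 - 2315291\right) \left(-1370772 - 2320280\right) = \left(-3101474\right) \left(-3691052\right) = 11447701810648$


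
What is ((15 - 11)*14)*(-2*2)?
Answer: -224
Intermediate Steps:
((15 - 11)*14)*(-2*2) = (4*14)*(-4) = 56*(-4) = -224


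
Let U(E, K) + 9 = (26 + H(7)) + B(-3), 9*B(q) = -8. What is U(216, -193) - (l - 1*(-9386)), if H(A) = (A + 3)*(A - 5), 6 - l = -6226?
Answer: -140237/9 ≈ -15582.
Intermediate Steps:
l = 6232 (l = 6 - 1*(-6226) = 6 + 6226 = 6232)
B(q) = -8/9 (B(q) = (1/9)*(-8) = -8/9)
H(A) = (-5 + A)*(3 + A) (H(A) = (3 + A)*(-5 + A) = (-5 + A)*(3 + A))
U(E, K) = 325/9 (U(E, K) = -9 + ((26 + (-15 + 7**2 - 2*7)) - 8/9) = -9 + ((26 + (-15 + 49 - 14)) - 8/9) = -9 + ((26 + 20) - 8/9) = -9 + (46 - 8/9) = -9 + 406/9 = 325/9)
U(216, -193) - (l - 1*(-9386)) = 325/9 - (6232 - 1*(-9386)) = 325/9 - (6232 + 9386) = 325/9 - 1*15618 = 325/9 - 15618 = -140237/9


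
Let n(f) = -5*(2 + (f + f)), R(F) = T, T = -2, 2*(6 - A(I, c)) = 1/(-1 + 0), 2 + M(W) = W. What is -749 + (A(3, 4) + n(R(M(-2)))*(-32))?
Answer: -2125/2 ≈ -1062.5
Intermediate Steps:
M(W) = -2 + W
A(I, c) = 13/2 (A(I, c) = 6 - 1/(2*(-1 + 0)) = 6 - ½/(-1) = 6 - ½*(-1) = 6 + ½ = 13/2)
R(F) = -2
n(f) = -10 - 10*f (n(f) = -5*(2 + 2*f) = -10 - 10*f)
-749 + (A(3, 4) + n(R(M(-2)))*(-32)) = -749 + (13/2 + (-10 - 10*(-2))*(-32)) = -749 + (13/2 + (-10 + 20)*(-32)) = -749 + (13/2 + 10*(-32)) = -749 + (13/2 - 320) = -749 - 627/2 = -2125/2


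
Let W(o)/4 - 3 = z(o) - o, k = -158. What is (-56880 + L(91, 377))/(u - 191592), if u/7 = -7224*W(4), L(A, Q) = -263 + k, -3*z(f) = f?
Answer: -57301/280376 ≈ -0.20437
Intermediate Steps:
z(f) = -f/3
L(A, Q) = -421 (L(A, Q) = -263 - 158 = -421)
W(o) = 12 - 16*o/3 (W(o) = 12 + 4*(-o/3 - o) = 12 + 4*(-4*o/3) = 12 - 16*o/3)
u = 471968 (u = 7*(-7224*(12 - 16/3*4)) = 7*(-7224*(12 - 64/3)) = 7*(-7224*(-28/3)) = 7*67424 = 471968)
(-56880 + L(91, 377))/(u - 191592) = (-56880 - 421)/(471968 - 191592) = -57301/280376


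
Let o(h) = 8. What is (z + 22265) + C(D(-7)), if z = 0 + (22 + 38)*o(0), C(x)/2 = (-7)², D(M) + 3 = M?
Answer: 22843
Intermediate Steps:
D(M) = -3 + M
C(x) = 98 (C(x) = 2*(-7)² = 2*49 = 98)
z = 480 (z = 0 + (22 + 38)*8 = 0 + 60*8 = 0 + 480 = 480)
(z + 22265) + C(D(-7)) = (480 + 22265) + 98 = 22745 + 98 = 22843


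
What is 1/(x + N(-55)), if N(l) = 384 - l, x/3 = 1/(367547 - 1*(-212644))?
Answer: 193397/84901284 ≈ 0.0022779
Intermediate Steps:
x = 1/193397 (x = 3/(367547 - 1*(-212644)) = 3/(367547 + 212644) = 3/580191 = 3*(1/580191) = 1/193397 ≈ 5.1707e-6)
1/(x + N(-55)) = 1/(1/193397 + (384 - 1*(-55))) = 1/(1/193397 + (384 + 55)) = 1/(1/193397 + 439) = 1/(84901284/193397) = 193397/84901284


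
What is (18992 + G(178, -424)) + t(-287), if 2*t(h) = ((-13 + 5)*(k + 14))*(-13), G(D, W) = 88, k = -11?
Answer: 19236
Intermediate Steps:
t(h) = 156 (t(h) = (((-13 + 5)*(-11 + 14))*(-13))/2 = (-8*3*(-13))/2 = (-24*(-13))/2 = (½)*312 = 156)
(18992 + G(178, -424)) + t(-287) = (18992 + 88) + 156 = 19080 + 156 = 19236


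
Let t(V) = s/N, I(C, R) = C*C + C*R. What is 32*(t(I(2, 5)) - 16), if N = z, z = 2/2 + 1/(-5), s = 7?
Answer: -232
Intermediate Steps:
I(C, R) = C² + C*R
z = ⅘ (z = 2*(½) + 1*(-⅕) = 1 - ⅕ = ⅘ ≈ 0.80000)
N = ⅘ ≈ 0.80000
t(V) = 35/4 (t(V) = 7/(⅘) = 7*(5/4) = 35/4)
32*(t(I(2, 5)) - 16) = 32*(35/4 - 16) = 32*(-29/4) = -232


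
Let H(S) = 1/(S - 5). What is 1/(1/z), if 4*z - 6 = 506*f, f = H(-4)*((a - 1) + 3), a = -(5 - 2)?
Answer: 140/9 ≈ 15.556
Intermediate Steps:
a = -3 (a = -1*3 = -3)
H(S) = 1/(-5 + S)
f = ⅑ (f = ((-3 - 1) + 3)/(-5 - 4) = (-4 + 3)/(-9) = -⅑*(-1) = ⅑ ≈ 0.11111)
z = 140/9 (z = 3/2 + (506*(⅑))/4 = 3/2 + (¼)*(506/9) = 3/2 + 253/18 = 140/9 ≈ 15.556)
1/(1/z) = 1/(1/(140/9)) = 1/(9/140) = 140/9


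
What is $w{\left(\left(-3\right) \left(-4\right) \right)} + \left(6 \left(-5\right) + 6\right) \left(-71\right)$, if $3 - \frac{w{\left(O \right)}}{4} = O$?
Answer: $1668$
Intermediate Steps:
$w{\left(O \right)} = 12 - 4 O$
$w{\left(\left(-3\right) \left(-4\right) \right)} + \left(6 \left(-5\right) + 6\right) \left(-71\right) = \left(12 - 4 \left(\left(-3\right) \left(-4\right)\right)\right) + \left(6 \left(-5\right) + 6\right) \left(-71\right) = \left(12 - 48\right) + \left(-30 + 6\right) \left(-71\right) = \left(12 - 48\right) - -1704 = -36 + 1704 = 1668$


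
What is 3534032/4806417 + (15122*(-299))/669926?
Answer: -9682284401347/1609971857571 ≈ -6.0139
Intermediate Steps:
3534032/4806417 + (15122*(-299))/669926 = 3534032*(1/4806417) - 4521478*1/669926 = 3534032/4806417 - 2260739/334963 = -9682284401347/1609971857571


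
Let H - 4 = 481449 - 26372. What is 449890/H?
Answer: 449890/455081 ≈ 0.98859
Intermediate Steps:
H = 455081 (H = 4 + (481449 - 26372) = 4 + 455077 = 455081)
449890/H = 449890/455081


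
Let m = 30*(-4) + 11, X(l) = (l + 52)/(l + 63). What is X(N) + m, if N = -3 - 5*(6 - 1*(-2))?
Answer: -2171/20 ≈ -108.55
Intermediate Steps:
N = -43 (N = -3 - 5*(6 + 2) = -3 - 5*8 = -3 - 40 = -43)
X(l) = (52 + l)/(63 + l)
m = -109 (m = -120 + 11 = -109)
X(N) + m = (52 - 43)/(63 - 43) - 109 = 9/20 - 109 = -2171/20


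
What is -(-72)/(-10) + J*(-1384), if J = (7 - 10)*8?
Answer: 166044/5 ≈ 33209.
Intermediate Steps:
J = -24 (J = -3*8 = -24)
-(-72)/(-10) + J*(-1384) = -(-72)/(-10) - 24*(-1384) = -(-72)*(-1)/10 + 33216 = -3*12/5 + 33216 = -36/5 + 33216 = 166044/5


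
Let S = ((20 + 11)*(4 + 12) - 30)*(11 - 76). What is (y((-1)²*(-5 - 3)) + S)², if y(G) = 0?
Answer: 917484100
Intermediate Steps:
S = -30290 (S = (31*16 - 30)*(-65) = (496 - 30)*(-65) = 466*(-65) = -30290)
(y((-1)²*(-5 - 3)) + S)² = (0 - 30290)² = (-30290)² = 917484100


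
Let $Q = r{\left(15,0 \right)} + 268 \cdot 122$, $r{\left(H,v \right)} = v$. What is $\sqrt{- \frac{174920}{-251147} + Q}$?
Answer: $\frac{4 \sqrt{128896131361569}}{251147} \approx 180.82$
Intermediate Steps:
$Q = 32696$ ($Q = 0 + 268 \cdot 122 = 0 + 32696 = 32696$)
$\sqrt{- \frac{174920}{-251147} + Q} = \sqrt{- \frac{174920}{-251147} + 32696} = \sqrt{\left(-174920\right) \left(- \frac{1}{251147}\right) + 32696} = \sqrt{\frac{174920}{251147} + 32696} = \sqrt{\frac{8211677232}{251147}} = \frac{4 \sqrt{128896131361569}}{251147}$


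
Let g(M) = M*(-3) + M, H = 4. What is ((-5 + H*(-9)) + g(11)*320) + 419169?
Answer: 412088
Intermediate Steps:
g(M) = -2*M (g(M) = -3*M + M = -2*M)
((-5 + H*(-9)) + g(11)*320) + 419169 = ((-5 + 4*(-9)) - 2*11*320) + 419169 = ((-5 - 36) - 22*320) + 419169 = (-41 - 7040) + 419169 = -7081 + 419169 = 412088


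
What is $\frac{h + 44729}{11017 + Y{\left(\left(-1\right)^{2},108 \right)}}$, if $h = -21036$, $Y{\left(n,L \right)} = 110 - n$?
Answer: $\frac{23693}{11126} \approx 2.1295$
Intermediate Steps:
$\frac{h + 44729}{11017 + Y{\left(\left(-1\right)^{2},108 \right)}} = \frac{-21036 + 44729}{11017 + \left(110 - \left(-1\right)^{2}\right)} = \frac{23693}{11017 + \left(110 - 1\right)} = \frac{23693}{11017 + 109} = \frac{23693}{11126}$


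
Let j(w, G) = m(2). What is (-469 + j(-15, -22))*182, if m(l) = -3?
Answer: -85904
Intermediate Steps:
j(w, G) = -3
(-469 + j(-15, -22))*182 = (-469 - 3)*182 = -472*182 = -85904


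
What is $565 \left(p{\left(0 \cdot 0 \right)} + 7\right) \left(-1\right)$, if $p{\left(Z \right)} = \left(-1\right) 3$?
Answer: $-2260$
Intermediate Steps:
$p{\left(Z \right)} = -3$
$565 \left(p{\left(0 \cdot 0 \right)} + 7\right) \left(-1\right) = 565 \left(-3 + 7\right) \left(-1\right) = 565 \cdot 4 \left(-1\right) = 565 \left(-4\right) = -2260$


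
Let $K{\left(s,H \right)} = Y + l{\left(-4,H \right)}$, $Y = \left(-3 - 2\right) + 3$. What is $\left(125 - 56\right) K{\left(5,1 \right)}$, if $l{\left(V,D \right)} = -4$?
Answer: $-414$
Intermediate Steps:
$Y = -2$ ($Y = -5 + 3 = -2$)
$K{\left(s,H \right)} = -6$ ($K{\left(s,H \right)} = -2 - 4 = -6$)
$\left(125 - 56\right) K{\left(5,1 \right)} = \left(125 - 56\right) \left(-6\right) = 69 \left(-6\right) = -414$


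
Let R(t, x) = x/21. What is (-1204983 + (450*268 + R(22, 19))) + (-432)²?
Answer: -18852920/21 ≈ -8.9776e+5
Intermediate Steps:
R(t, x) = x/21 (R(t, x) = x*(1/21) = x/21)
(-1204983 + (450*268 + R(22, 19))) + (-432)² = (-1204983 + (450*268 + (1/21)*19)) + (-432)² = (-1204983 + (120600 + 19/21)) + 186624 = (-1204983 + 2532619/21) + 186624 = -22772024/21 + 186624 = -18852920/21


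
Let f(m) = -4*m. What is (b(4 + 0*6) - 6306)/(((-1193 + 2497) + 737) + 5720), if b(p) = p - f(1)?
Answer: -6298/7761 ≈ -0.81149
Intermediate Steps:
b(p) = 4 + p (b(p) = p - (-4) = p - 1*(-4) = p + 4 = 4 + p)
(b(4 + 0*6) - 6306)/(((-1193 + 2497) + 737) + 5720) = ((4 + (4 + 0*6)) - 6306)/(((-1193 + 2497) + 737) + 5720) = ((4 + (4 + 0)) - 6306)/((1304 + 737) + 5720) = ((4 + 4) - 6306)/(2041 + 5720) = (8 - 6306)/7761 = -6298*1/7761 = -6298/7761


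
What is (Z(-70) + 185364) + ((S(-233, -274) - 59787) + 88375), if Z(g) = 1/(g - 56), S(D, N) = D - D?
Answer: 26957951/126 ≈ 2.1395e+5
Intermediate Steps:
S(D, N) = 0
Z(g) = 1/(-56 + g)
(Z(-70) + 185364) + ((S(-233, -274) - 59787) + 88375) = (1/(-56 - 70) + 185364) + ((0 - 59787) + 88375) = (1/(-126) + 185364) + (-59787 + 88375) = (-1/126 + 185364) + 28588 = 23355863/126 + 28588 = 26957951/126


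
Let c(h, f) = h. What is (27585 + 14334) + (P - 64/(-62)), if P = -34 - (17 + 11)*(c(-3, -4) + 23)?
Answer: 1281107/31 ≈ 41326.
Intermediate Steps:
P = -594 (P = -34 - (17 + 11)*(-3 + 23) = -34 - 28*20 = -34 - 1*560 = -34 - 560 = -594)
(27585 + 14334) + (P - 64/(-62)) = (27585 + 14334) + (-594 - 64/(-62)) = 41919 + (-594 - 64*(-1/62)) = 41919 + (-594 + 32/31) = 41919 - 18382/31 = 1281107/31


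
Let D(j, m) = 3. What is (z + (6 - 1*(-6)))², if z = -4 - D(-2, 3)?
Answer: 25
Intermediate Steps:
z = -7 (z = -4 - 1*3 = -4 - 3 = -7)
(z + (6 - 1*(-6)))² = (-7 + (6 - 1*(-6)))² = (-7 + (6 + 6))² = (-7 + 12)² = 5² = 25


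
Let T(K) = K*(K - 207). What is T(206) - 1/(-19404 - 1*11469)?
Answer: -6359837/30873 ≈ -206.00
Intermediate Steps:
T(K) = K*(-207 + K)
T(206) - 1/(-19404 - 1*11469) = 206*(-207 + 206) - 1/(-19404 - 1*11469) = 206*(-1) - 1/(-19404 - 11469) = -206 - 1/(-30873) = -206 - 1*(-1/30873) = -206 + 1/30873 = -6359837/30873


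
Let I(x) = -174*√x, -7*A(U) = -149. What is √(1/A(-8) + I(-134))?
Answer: √(1043 - 3862974*I*√134)/149 ≈ 31.735 - 31.734*I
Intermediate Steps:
A(U) = 149/7 (A(U) = -⅐*(-149) = 149/7)
√(1/A(-8) + I(-134)) = √(1/(149/7) - 174*I*√134) = √(7/149 - 174*I*√134)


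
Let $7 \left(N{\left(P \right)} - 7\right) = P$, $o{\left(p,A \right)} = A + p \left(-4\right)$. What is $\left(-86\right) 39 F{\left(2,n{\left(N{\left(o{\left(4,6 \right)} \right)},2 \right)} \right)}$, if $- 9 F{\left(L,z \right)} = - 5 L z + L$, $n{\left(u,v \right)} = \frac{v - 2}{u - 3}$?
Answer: $\frac{2236}{3} \approx 745.33$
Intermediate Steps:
$o{\left(p,A \right)} = A - 4 p$
$N{\left(P \right)} = 7 + \frac{P}{7}$
$n{\left(u,v \right)} = \frac{-2 + v}{-3 + u}$
$F{\left(L,z \right)} = - \frac{L}{9} + \frac{5 L z}{9}$ ($F{\left(L,z \right)} = - \frac{- 5 L z + L}{9} = - \frac{L - 5 L z}{9} = - \frac{L}{9} + \frac{5 L z}{9}$)
$\left(-86\right) 39 F{\left(2,n{\left(N{\left(o{\left(4,6 \right)} \right)},2 \right)} \right)} = \left(-86\right) 39 \cdot \frac{1}{9} \cdot 2 \left(-1 + 5 \frac{-2 + 2}{-3 + \left(7 + \frac{6 - 16}{7}\right)}\right) = - 3354 \cdot \frac{1}{9} \cdot 2 \left(-1 + 5 \frac{1}{-3 + \left(7 + \frac{6 - 16}{7}\right)} 0\right) = - 3354 \cdot \frac{1}{9} \cdot 2 \left(-1 + 5 \frac{1}{-3 + \left(7 + \frac{1}{7} \left(-10\right)\right)} 0\right) = - 3354 \cdot \frac{1}{9} \cdot 2 \left(-1 + 5 \frac{1}{-3 + \left(7 - \frac{10}{7}\right)} 0\right) = - 3354 \cdot \frac{1}{9} \cdot 2 \left(-1 + 5 \frac{1}{-3 + \frac{39}{7}} \cdot 0\right) = - 3354 \cdot \frac{1}{9} \cdot 2 \left(-1 + 5 \frac{1}{\frac{18}{7}} \cdot 0\right) = - 3354 \cdot \frac{1}{9} \cdot 2 \left(-1 + 5 \cdot \frac{7}{18} \cdot 0\right) = - 3354 \cdot \frac{1}{9} \cdot 2 \left(-1 + 5 \cdot 0\right) = - 3354 \cdot \frac{1}{9} \cdot 2 \left(-1 + 0\right) = - 3354 \cdot \frac{1}{9} \cdot 2 \left(-1\right) = \left(-3354\right) \left(- \frac{2}{9}\right) = \frac{2236}{3}$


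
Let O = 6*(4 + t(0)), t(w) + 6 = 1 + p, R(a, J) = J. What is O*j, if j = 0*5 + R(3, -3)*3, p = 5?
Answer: -216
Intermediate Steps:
t(w) = 0 (t(w) = -6 + (1 + 5) = -6 + 6 = 0)
j = -9 (j = 0*5 - 3*3 = 0 - 9 = -9)
O = 24 (O = 6*(4 + 0) = 6*4 = 24)
O*j = 24*(-9) = -216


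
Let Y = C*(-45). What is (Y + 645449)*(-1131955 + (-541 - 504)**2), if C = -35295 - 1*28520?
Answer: -140438761320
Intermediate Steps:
C = -63815 (C = -35295 - 28520 = -63815)
Y = 2871675 (Y = -63815*(-45) = 2871675)
(Y + 645449)*(-1131955 + (-541 - 504)**2) = (2871675 + 645449)*(-1131955 + (-541 - 504)**2) = 3517124*(-1131955 + (-1045)**2) = 3517124*(-1131955 + 1092025) = 3517124*(-39930) = -140438761320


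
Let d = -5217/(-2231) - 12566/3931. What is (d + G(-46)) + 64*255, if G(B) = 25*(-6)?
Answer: 141804359651/8770061 ≈ 16169.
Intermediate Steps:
d = -7526719/8770061 (d = -5217*(-1/2231) - 12566*1/3931 = 5217/2231 - 12566/3931 = -7526719/8770061 ≈ -0.85823)
G(B) = -150
(d + G(-46)) + 64*255 = (-7526719/8770061 - 150) + 64*255 = -1323035869/8770061 + 16320 = 141804359651/8770061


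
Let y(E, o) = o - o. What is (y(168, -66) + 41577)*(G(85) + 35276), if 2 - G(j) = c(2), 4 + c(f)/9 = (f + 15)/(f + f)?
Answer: 5866639431/4 ≈ 1.4667e+9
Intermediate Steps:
y(E, o) = 0
c(f) = -36 + 9*(15 + f)/(2*f) (c(f) = -36 + 9*((f + 15)/(f + f)) = -36 + 9*((15 + f)/((2*f))) = -36 + 9*((15 + f)*(1/(2*f))) = -36 + 9*((15 + f)/(2*f)) = -36 + 9*(15 + f)/(2*f))
G(j) = -¼ (G(j) = 2 - 9*(15 - 7*2)/(2*2) = 2 - 9*(15 - 14)/(2*2) = 2 - 9/(2*2) = 2 - 1*9/4 = 2 - 9/4 = -¼)
(y(168, -66) + 41577)*(G(85) + 35276) = (0 + 41577)*(-¼ + 35276) = 41577*(141103/4) = 5866639431/4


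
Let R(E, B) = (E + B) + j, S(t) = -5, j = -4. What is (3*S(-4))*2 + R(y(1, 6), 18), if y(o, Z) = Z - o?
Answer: -11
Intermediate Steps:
R(E, B) = -4 + B + E (R(E, B) = (E + B) - 4 = (B + E) - 4 = -4 + B + E)
(3*S(-4))*2 + R(y(1, 6), 18) = (3*(-5))*2 + (-4 + 18 + (6 - 1*1)) = -15*2 + (-4 + 18 + (6 - 1)) = -30 + (-4 + 18 + 5) = -30 + 19 = -11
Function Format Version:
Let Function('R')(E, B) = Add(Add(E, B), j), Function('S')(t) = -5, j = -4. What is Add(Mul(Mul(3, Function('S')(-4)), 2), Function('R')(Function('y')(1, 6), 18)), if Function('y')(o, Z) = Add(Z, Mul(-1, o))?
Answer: -11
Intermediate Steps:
Function('R')(E, B) = Add(-4, B, E) (Function('R')(E, B) = Add(Add(E, B), -4) = Add(Add(B, E), -4) = Add(-4, B, E))
Add(Mul(Mul(3, Function('S')(-4)), 2), Function('R')(Function('y')(1, 6), 18)) = Add(Mul(Mul(3, -5), 2), Add(-4, 18, Add(6, Mul(-1, 1)))) = Add(Mul(-15, 2), Add(-4, 18, Add(6, -1))) = Add(-30, Add(-4, 18, 5)) = Add(-30, 19) = -11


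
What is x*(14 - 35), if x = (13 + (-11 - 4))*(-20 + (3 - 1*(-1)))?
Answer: -672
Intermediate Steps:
x = 32 (x = (13 - 15)*(-20 + (3 + 1)) = -2*(-20 + 4) = -2*(-16) = 32)
x*(14 - 35) = 32*(14 - 35) = 32*(-21) = -672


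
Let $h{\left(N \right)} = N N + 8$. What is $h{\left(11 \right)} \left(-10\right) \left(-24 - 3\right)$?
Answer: $34830$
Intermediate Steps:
$h{\left(N \right)} = 8 + N^{2}$ ($h{\left(N \right)} = N^{2} + 8 = 8 + N^{2}$)
$h{\left(11 \right)} \left(-10\right) \left(-24 - 3\right) = \left(8 + 11^{2}\right) \left(-10\right) \left(-24 - 3\right) = \left(8 + 121\right) \left(-10\right) \left(-27\right) = 129 \left(-10\right) \left(-27\right) = \left(-1290\right) \left(-27\right) = 34830$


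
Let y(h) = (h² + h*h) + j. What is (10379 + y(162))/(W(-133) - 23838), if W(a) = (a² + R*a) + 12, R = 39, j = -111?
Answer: -15689/2831 ≈ -5.5419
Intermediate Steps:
W(a) = 12 + a² + 39*a (W(a) = (a² + 39*a) + 12 = 12 + a² + 39*a)
y(h) = -111 + 2*h² (y(h) = (h² + h*h) - 111 = (h² + h²) - 111 = 2*h² - 111 = -111 + 2*h²)
(10379 + y(162))/(W(-133) - 23838) = (10379 + (-111 + 2*162²))/((12 + (-133)² + 39*(-133)) - 23838) = (10379 + (-111 + 2*26244))/((12 + 17689 - 5187) - 23838) = (10379 + (-111 + 52488))/(12514 - 23838) = (10379 + 52377)/(-11324) = 62756*(-1/11324) = -15689/2831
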